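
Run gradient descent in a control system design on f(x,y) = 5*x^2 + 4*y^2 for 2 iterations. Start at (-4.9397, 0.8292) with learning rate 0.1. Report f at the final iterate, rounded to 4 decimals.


Gradient descent on f(x,y) = 5*x^2 + 4*y^2.
Starting point: (-4.9397, 0.8292), alpha = 0.1
Step 1: grad_x = 2*5*-4.9397 = -49.397, grad_y = 2*4*0.8292 = 6.6336
  x_1 = -4.9397 - 0.1*-49.397 = 0.0
  y_1 = 0.8292 - 0.1*6.6336 = 0.1658
Step 2: grad_x = 2*5*0.0 = 0.0, grad_y = 2*4*0.1658 = 1.3267
  x_2 = 0.0 - 0.1*0.0 = 0.0
  y_2 = 0.1658 - 0.1*1.3267 = 0.0332
f(0.0, 0.0332) = 5*0.0^2 + 4*0.0332^2 = 0.0044


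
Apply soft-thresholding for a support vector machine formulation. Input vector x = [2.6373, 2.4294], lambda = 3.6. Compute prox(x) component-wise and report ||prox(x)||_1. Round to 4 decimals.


Soft-thresholding with lambda = 3.6:
prox(2.6373) = sign(2.6373)*max(|2.6373| - 3.6, 0) = 0.0
prox(2.4294) = sign(2.4294)*max(|2.4294| - 3.6, 0) = 0.0
prox(x) = [0.0, 0.0]
||prox(x)||_1 = 0.0 + 0.0 = 0.0


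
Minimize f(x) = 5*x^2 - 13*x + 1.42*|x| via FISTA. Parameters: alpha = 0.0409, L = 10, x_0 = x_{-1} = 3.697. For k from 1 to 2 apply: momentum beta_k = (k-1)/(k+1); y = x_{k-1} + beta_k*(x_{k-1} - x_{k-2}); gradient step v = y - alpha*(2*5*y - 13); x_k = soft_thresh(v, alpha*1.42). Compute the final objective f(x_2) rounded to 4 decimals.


FISTA on f(x) = 5*x^2 - 13*x + 1.42*|x|
L = 10, alpha = 0.0409
Iteration 1: beta = 0.0, y = 3.697 + 0.0*(3.697 - 3.697) = 3.697
  grad(y) = 23.97, v = y - alpha*grad = 2.7166
  prox(v) = soft_thresh(2.7166, 0.0581) = 2.6585
Iteration 2: beta = 0.3333, y = 2.6585 + 0.3333*(2.6585 - 3.697) = 2.3124
  grad(y) = 10.124, v = y - alpha*grad = 1.8983
  prox(v) = soft_thresh(1.8983, 0.0581) = 1.8402
f(x_2) = 5*1.8402^2 - 13*1.8402 + 1.42*|1.8402| = -4.3775


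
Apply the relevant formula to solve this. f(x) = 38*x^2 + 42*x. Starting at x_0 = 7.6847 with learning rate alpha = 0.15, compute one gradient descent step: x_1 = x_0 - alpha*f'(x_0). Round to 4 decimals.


We compute the gradient at x_0 and apply the update.
f'(x) = 76*x + 42
f'(7.6847) = 76*7.6847 + 42 = 626.0372
x_1 = 7.6847 - 0.15*626.0372 = -86.2209


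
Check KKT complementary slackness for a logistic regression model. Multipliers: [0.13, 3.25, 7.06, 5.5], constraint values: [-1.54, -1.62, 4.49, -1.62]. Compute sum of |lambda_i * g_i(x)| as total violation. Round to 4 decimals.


KKT complementary slackness check:
lambda_1 * g_1 = 0.13 * -1.54 = -0.2002
lambda_2 * g_2 = 3.25 * -1.62 = -5.265
lambda_3 * g_3 = 7.06 * 4.49 = 31.6994
lambda_4 * g_4 = 5.5 * -1.62 = -8.91
Total violation = 0.2002 + 5.265 + 31.6994 + 8.91 = 46.0746


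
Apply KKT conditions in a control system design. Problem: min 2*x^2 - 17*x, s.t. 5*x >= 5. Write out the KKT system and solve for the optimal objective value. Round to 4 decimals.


Step 1: Try lambda = 0 (constraint inactive).
Stationarity: 2*2*x - 17 = 0
x* = 17/(2*2) = 4.25
Check constraint: 5*4.25 = 21.25 >= 5 -- satisfied.
Step 2: Compute optimal value.
f(x*) = 2*4.25^2 - 17*4.25 = -36.125


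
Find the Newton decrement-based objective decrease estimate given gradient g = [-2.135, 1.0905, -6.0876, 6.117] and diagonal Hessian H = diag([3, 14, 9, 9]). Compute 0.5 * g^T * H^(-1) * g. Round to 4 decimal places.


Step 1: H is diagonal, so H^(-1) * g = [-0.7117, 0.0779, -0.6764, 0.6797].
Step 2: g^T H^(-1) g = sum_i g_i^2 / H_ii
  = (-2.135)^2/3 + (1.0905)^2/14 + (-6.0876)^2/9 + (6.117)^2/9
  = 1.5194 + 0.0849 + 4.1177 + 4.1575 = 9.8795
Step 3: Objective decrease = 0.5 * g^T H^(-1) g = 4.9398


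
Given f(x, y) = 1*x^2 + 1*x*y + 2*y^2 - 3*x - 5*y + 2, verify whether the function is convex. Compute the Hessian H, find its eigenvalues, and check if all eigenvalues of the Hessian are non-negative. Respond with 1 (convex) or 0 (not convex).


The Hessian of f(x,y) = 1*x^2 + 1*x*y + 2*y^2 - 3*x - 5*y + 2 is:
H = [[2, 1], [1, 4]]
Trace = 2 + 4 = 6
Determinant = 2*4 - (1)^2 = 7
Discriminant = (6)^2 - 4*7 = 8.0
Eigenvalues: lambda_1 = 1.5858, lambda_2 = 4.4142
The function is convex.

1


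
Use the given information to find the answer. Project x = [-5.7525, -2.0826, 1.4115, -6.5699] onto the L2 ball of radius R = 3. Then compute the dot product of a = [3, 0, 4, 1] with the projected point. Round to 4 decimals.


Step 1: Compute ||x|| (intermediates to 6 decimals).
||x|| = sqrt((-5.7525)^2 + (-2.0826)^2 + 1.4115^2 + (-6.5699)^2) = 9.087596
Step 2: Project.
Since ||x|| > R, scale = R/||x|| = 3/9.087596 = 0.33012, proj(x) = scale * x
proj(x) = [-1.899015, -0.687508, 0.465964, -2.168855]
Step 3: Dot product.
a^T * proj(x) = 3*(-1.899015) + 0*(-0.687508) + 4*0.465964 + 1*(-2.168855) = -6.002


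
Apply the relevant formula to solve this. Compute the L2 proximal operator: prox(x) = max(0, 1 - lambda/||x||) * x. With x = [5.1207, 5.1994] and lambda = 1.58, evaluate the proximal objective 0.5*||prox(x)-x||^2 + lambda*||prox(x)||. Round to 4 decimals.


Step 1: Compute ||x||.
||x|| = 7.2976
Step 2: Compute scaling factor.
scale = max(0, 1 - 1.58/7.2976) = 0.7835
Step 3: prox(x) = [4.012, 4.0737]
||prox(x)|| = 5.7176
Step 4: Proximal objective.
0.5*||prox-x||^2 = 1.2482
lambda*||prox|| = 9.0338
Total = 10.282


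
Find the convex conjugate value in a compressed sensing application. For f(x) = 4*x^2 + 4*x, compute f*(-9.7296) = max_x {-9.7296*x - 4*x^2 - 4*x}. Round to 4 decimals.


f*(y) = sup_x {y*x - a*x^2 - b*x} = sup_x {(y-b)*x - a*x^2}
FOC: (y - b) - 2a*x = 0 => x* = (y - b)/(2a)
x* = (-9.7296 - 4)/(2*4) = -1.7162
f*(-9.7296) = (y-b)^2/(4a) = (-9.7296 - 4)^2/(4*4)
= 188.5019/16 = 11.7814


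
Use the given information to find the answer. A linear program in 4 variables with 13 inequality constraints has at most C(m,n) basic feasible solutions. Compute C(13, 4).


Each vertex corresponds to some choice of n active constraints out of m, so the number of vertices is at most C(m, n) = m! / (n!(m-n)!).
m = 13, n = 4
Numerator: 13 * 12 * 11 * 10
Denominator: 4! = 24
C(13, 4) = 715


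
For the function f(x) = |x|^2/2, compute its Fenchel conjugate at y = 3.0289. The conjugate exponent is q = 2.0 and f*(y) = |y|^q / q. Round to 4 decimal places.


The conjugate exponent q satisfies 1/p + 1/q = 1.
p = 2, so q = 2/(2 - 1) = 2.0
|y|^q = 3.0289^2.0 = 9.1742
f*(3.0289) = 9.1742 / 2.0 = 4.5871


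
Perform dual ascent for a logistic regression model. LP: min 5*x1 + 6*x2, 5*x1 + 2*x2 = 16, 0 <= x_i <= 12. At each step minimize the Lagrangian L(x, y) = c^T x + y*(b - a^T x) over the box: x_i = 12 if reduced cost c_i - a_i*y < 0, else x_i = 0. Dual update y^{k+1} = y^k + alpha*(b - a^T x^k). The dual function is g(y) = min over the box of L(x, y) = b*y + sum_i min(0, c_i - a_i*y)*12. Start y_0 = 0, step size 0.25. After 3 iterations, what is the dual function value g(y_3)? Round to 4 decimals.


Dual ascent for LP: min 5*x1 + 6*x2, 5*x1 + 2*x2 = 16, 0 <= x_i <= 12
Step 1: y^k = 0.0, reduced costs: (5.0, 6.0)
  x^k = (0.0, 0.0), subgradient = b - a^T x = 16.0
  y^{k+1} = 0.0 + 0.25*16.0 = 4.0
Step 2: y^k = 4.0, reduced costs: (-15.0, -2.0)
  x^k = (12.0, 12.0), subgradient = b - a^T x = -68.0
  y^{k+1} = 4.0 + 0.25*-68.0 = -13.0
Step 3: y^k = -13.0, reduced costs: (70.0, 32.0)
  x^k = (0.0, 0.0), subgradient = b - a^T x = 16.0
  y^{k+1} = -13.0 + 0.25*16.0 = -9.0
Dual objective at y_3 = -9.0: reduced costs (50.0, 24.0), box minimizer x = (0.0, 0.0)
g(y_3) = b*y + (c1 - a1*y)*x1 + (c2 - a2*y)*x2 = 16*(-9.0) + 50.0*0.0 + 24.0*0.0 = -144.0 + 0.0 + 0.0 = -144.0


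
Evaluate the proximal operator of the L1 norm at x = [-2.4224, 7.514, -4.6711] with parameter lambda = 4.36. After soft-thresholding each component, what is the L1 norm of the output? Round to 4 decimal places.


Soft-thresholding with lambda = 4.36:
prox(-2.4224) = sign(-2.4224)*max(|-2.4224| - 4.36, 0) = 0.0
prox(7.514) = sign(7.514)*max(|7.514| - 4.36, 0) = 3.154
prox(-4.6711) = sign(-4.6711)*max(|-4.6711| - 4.36, 0) = -0.3111
prox(x) = [0.0, 3.154, -0.3111]
||prox(x)||_1 = 0.0 + 3.154 + 0.3111 = 3.4651


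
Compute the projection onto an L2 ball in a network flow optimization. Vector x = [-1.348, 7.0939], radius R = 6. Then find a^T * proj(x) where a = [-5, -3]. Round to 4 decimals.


Step 1: Compute ||x|| (intermediates to 6 decimals).
||x|| = sqrt((-1.348)^2 + 7.0939^2) = 7.220839
Step 2: Project.
Since ||x|| > R, scale = R/||x|| = 6/7.220839 = 0.830928, proj(x) = scale * x
proj(x) = [-1.120091, 5.89452]
Step 3: Dot product.
a^T * proj(x) = -5*(-1.120091) - 3*5.89452 = -12.0831


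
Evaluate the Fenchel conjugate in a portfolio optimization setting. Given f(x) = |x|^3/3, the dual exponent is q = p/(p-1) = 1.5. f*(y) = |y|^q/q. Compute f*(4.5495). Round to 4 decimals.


The conjugate exponent q satisfies 1/p + 1/q = 1.
p = 3, so q = 3/(3 - 1) = 1.5
|y|^q = 4.5495^1.5 = 9.7039
f*(4.5495) = 9.7039 / 1.5 = 6.4693


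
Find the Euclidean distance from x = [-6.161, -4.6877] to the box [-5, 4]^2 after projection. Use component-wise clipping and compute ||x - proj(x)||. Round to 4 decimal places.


Project each component onto [-5, 4].
clip(-6.161) = -5.0, clip(-4.6877) = -4.6877
Projection = [-5.0, -4.6877]
Squared diffs: [1.3479, 0.0]
Distance = sqrt(1.3479) = 1.161


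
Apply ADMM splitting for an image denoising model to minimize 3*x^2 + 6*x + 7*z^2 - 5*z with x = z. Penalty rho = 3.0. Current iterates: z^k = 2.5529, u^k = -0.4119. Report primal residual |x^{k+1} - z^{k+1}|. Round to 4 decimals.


ADMM iteration with rho = 3.0, z^k = 2.5529, u^k = -0.4119
Step 1: x-update.
Minimize 3*x^2 + 6*x + (3.0/2)*(x - 2.5529 - 0.4119)^2
FOC: (2*3 + 3.0)*x = -6 + 3.0*(2.5529 + 0.4119)
x^{k+1} = 0.3216
Step 2: z-update.
Minimize 7*z^2 - 5*z + (3.0/2)*(0.3216 - z - 0.4119)^2
FOC: (2*7 + 3.0)*z = 5 + 3.0*(0.3216 - 0.4119)
z^{k+1} = 0.2782
Step 3: u-update.
u^{k+1} = -0.4119 + 0.3216 - 0.2782 = -0.3685
Step 4: Primal residual = |0.3216 - 0.2782| = 0.0434


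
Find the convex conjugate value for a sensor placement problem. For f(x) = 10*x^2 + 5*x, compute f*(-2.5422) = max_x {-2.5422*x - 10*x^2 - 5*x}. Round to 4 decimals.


f*(y) = sup_x {y*x - a*x^2 - b*x} = sup_x {(y-b)*x - a*x^2}
FOC: (y - b) - 2a*x = 0 => x* = (y - b)/(2a)
x* = (-2.5422 - 5)/(2*10) = -0.3771
f*(-2.5422) = (y-b)^2/(4a) = (-2.5422 - 5)^2/(4*10)
= 56.8848/40 = 1.4221


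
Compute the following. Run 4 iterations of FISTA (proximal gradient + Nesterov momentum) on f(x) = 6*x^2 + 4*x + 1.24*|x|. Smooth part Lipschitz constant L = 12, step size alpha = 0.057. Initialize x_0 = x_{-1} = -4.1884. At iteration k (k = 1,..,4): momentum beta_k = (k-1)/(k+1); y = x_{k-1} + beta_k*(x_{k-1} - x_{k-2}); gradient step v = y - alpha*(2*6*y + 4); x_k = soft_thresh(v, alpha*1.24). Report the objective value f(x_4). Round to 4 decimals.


FISTA on f(x) = 6*x^2 + 4*x + 1.24*|x|
L = 12, alpha = 0.057
Iteration 1: beta = 0.0, y = -4.1884 + 0.0*(-4.1884 + 4.1884) = -4.1884
  grad(y) = -46.2608, v = y - alpha*grad = -1.5515
  prox(v) = soft_thresh(-1.5515, 0.0707) = -1.4809
Iteration 2: beta = 0.3333, y = -1.4809 + 0.3333*(-1.4809 + 4.1884) = -0.5783
  grad(y) = -2.9401, v = y - alpha*grad = -0.4108
  prox(v) = soft_thresh(-0.4108, 0.0707) = -0.3401
Iteration 3: beta = 0.5, y = -0.3401 + 0.5*(-0.3401 + 1.4809) = 0.2303
  grad(y) = 6.7638, v = y - alpha*grad = -0.1552
  prox(v) = soft_thresh(-0.1552, 0.0707) = -0.0845
Iteration 4: beta = 0.6, y = -0.0845 + 0.6*(-0.0845 + 0.3401) = 0.0688
  grad(y) = 4.8254, v = y - alpha*grad = -0.2063
  prox(v) = soft_thresh(-0.2063, 0.0707) = -0.1356
f(x_4) = 6*(-0.1356)^2 + 4*(-0.1356) + 1.24*|-0.1356| = -0.2639


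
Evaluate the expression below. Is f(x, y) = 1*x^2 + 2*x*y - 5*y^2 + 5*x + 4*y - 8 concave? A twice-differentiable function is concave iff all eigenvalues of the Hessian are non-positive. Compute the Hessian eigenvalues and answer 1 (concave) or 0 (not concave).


The Hessian of f(x,y) = 1*x^2 + 2*x*y - 5*y^2 + 5*x + 4*y - 8 is:
H = [[2, 2], [2, -10]]
Trace = 2 - 10 = -8
Determinant = 2*-10 - (2)^2 = -24
Discriminant = (-8)^2 - 4*-24 = 160.0
Eigenvalues: lambda_1 = -10.3246, lambda_2 = 2.3246
The function is not concave.

0


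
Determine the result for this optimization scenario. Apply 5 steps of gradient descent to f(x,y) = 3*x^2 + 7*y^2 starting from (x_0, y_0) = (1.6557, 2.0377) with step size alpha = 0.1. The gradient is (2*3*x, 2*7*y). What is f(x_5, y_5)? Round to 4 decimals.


Gradient descent on f(x,y) = 3*x^2 + 7*y^2.
Starting point: (1.6557, 2.0377), alpha = 0.1
Step 1: grad_x = 2*3*1.6557 = 9.9342, grad_y = 2*7*2.0377 = 28.5278
  x_1 = 1.6557 - 0.1*9.9342 = 0.6623
  y_1 = 2.0377 - 0.1*28.5278 = -0.8151
Step 2: grad_x = 2*3*0.6623 = 3.9737, grad_y = 2*7*-0.8151 = -11.4111
  x_2 = 0.6623 - 0.1*3.9737 = 0.2649
  y_2 = -0.8151 - 0.1*-11.4111 = 0.326
Step 3: grad_x = 2*3*0.2649 = 1.5895, grad_y = 2*7*0.326 = 4.5644
  x_3 = 0.2649 - 0.1*1.5895 = 0.106
  y_3 = 0.326 - 0.1*4.5644 = -0.1304
Step 4: grad_x = 2*3*0.106 = 0.6358, grad_y = 2*7*-0.1304 = -1.8258
  x_4 = 0.106 - 0.1*0.6358 = 0.0424
  y_4 = -0.1304 - 0.1*-1.8258 = 0.0522
Step 5: grad_x = 2*3*0.0424 = 0.2543, grad_y = 2*7*0.0522 = 0.7303
  x_5 = 0.0424 - 0.1*0.2543 = 0.017
  y_5 = 0.0522 - 0.1*0.7303 = -0.0209
f(0.017, -0.0209) = 3*0.017^2 + 7*(-0.0209)^2 = 0.0039


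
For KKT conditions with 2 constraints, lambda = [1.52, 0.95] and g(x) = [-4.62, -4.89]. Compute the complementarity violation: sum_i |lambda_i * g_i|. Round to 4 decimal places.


KKT complementary slackness check:
lambda_1 * g_1 = 1.52 * -4.62 = -7.0224
lambda_2 * g_2 = 0.95 * -4.89 = -4.6455
Total violation = 7.0224 + 4.6455 = 11.6679


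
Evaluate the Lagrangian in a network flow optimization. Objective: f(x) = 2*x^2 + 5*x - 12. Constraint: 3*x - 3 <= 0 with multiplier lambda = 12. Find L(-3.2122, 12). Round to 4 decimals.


Step 1: Evaluate f(x).
f(-3.2122) = 2*(-3.2122)^2 + 5*(-3.2122) - 12 = -7.4245
Step 2: Evaluate g(x).
g(-3.2122) = 3*-3.2122 - 3 = -12.6366
Step 3: Compute Lagrangian.
L = -7.4245 + 12*-12.6366 = -159.0637


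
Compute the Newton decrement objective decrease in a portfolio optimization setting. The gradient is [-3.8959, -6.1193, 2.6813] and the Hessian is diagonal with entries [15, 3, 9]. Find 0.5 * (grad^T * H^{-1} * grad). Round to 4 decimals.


Step 1: H is diagonal, so H^(-1) * g = [-0.2597, -2.0398, 0.2979].
Step 2: g^T H^(-1) g = sum_i g_i^2 / H_ii
  = (-3.8959)^2/15 + (-6.1193)^2/3 + (2.6813)^2/9
  = 1.0119 + 12.4819 + 0.7988 = 14.2926
Step 3: Objective decrease = 0.5 * g^T H^(-1) g = 7.1463


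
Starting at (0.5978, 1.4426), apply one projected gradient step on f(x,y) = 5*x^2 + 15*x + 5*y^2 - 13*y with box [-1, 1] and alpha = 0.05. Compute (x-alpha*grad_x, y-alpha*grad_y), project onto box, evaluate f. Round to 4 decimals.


Step 1: Compute gradient at (0.5978, 1.4426).
grad_x = 2*5*0.5978 + 15 = 20.978
grad_y = 2*5*1.4426 - 13 = 1.426
Step 2: Gradient step.
x_raw = 0.5978 - 0.05*20.978 = -0.4511
y_raw = 1.4426 - 0.05*1.426 = 1.3713
Step 3: Project onto [-1, 1].
x_proj = clip(-0.4511) = -0.4511
y_proj = clip(1.3713) = 1.0
Step 4: Evaluate f.
f(-0.4511, 1.0) = -13.749


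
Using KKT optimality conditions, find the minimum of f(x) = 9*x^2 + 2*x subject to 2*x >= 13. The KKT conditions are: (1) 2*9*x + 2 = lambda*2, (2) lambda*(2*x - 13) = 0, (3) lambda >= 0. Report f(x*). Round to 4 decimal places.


Step 1: Try lambda = 0 (constraint inactive).
x_unc = -2/(2*9) = -0.1111
Check: 2*-0.1111 = -0.2222 < 13 -- violated!
Step 2: Constraint must be active: 2*x = 13
x* = 13/2 = 6.5
lambda = (2*9*6.5 + 2)/2 = 59.5
Step 3: Compute optimal value.
f(x*) = 9*6.5^2 + 2*6.5 = 393.25


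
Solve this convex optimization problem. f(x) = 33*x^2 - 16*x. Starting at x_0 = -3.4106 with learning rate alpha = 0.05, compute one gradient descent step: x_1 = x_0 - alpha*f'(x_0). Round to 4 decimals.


We compute the gradient at x_0 and apply the update.
f'(x) = 66*x - 16
f'(-3.4106) = 66*-3.4106 - 16 = -241.0996
x_1 = -3.4106 - 0.05*-241.0996 = 8.6444


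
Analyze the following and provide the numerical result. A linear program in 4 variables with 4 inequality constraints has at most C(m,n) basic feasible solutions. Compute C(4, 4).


Each vertex corresponds to some choice of n active constraints out of m, so the number of vertices is at most C(m, n) = m! / (n!(m-n)!).
m = 4, n = 4
Numerator: 4 * 3 * 2 * 1
Denominator: 4! = 24
C(4, 4) = 1


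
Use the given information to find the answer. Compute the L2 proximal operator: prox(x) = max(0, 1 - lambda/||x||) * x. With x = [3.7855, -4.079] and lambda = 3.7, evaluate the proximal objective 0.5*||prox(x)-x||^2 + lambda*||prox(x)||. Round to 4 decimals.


Step 1: Compute ||x||.
||x|| = 5.5649
Step 2: Compute scaling factor.
scale = max(0, 1 - 3.7/5.5649) = 0.3351
Step 3: prox(x) = [1.2686, -1.367]
||prox(x)|| = 1.8649
Step 4: Proximal objective.
0.5*||prox-x||^2 = 6.845
lambda*||prox|| = 6.9001
Total = 13.7452


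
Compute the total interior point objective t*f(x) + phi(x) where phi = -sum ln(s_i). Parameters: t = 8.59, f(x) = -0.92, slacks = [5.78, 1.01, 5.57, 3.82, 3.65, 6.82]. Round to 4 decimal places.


Step 1: Compute log-barrier.
ln values: [1.7544, 0.01, 1.7174, 1.3403, 1.2947, 1.9199]
phi = -(1.7544 + 0.01 + 1.7174 + 1.3403 + 1.2947 + 1.9199) = -8.0366
Step 2: Compute augmented objective.
t*f(x) = 8.59*-0.92 = -7.9028
Total = -7.9028 - 8.0366 = -15.9394


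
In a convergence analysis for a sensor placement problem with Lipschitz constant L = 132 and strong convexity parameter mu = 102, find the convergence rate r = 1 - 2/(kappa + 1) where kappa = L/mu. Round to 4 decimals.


Step 1: Compute the condition number.
kappa = L/mu = 132/102 = 1.2941
Step 2: Compute the convergence rate.
r = 1 - 2/(kappa + 1) = 1 - 2*mu/(L + mu) = (L - mu)/(L + mu) = 30/234 = 0.1282


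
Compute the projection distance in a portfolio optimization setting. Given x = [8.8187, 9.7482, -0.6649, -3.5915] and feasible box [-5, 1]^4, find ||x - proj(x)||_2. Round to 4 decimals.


Project each component onto [-5, 1].
clip(8.8187) = 1.0, clip(9.7482) = 1.0, clip(-0.6649) = -0.6649, clip(-3.5915) = -3.5915
Projection = [1.0, 1.0, -0.6649, -3.5915]
Squared diffs: [61.1321, 76.531, 0.0, 0.0]
Distance = sqrt(137.6631) = 11.733


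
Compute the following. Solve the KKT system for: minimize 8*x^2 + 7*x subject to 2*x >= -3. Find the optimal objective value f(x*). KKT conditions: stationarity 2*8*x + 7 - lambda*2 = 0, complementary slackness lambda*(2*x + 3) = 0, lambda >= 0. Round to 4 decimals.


Step 1: Try lambda = 0 (constraint inactive).
Stationarity: 2*8*x + 7 = 0
x* = -7/(2*8) = -0.4375
Check constraint: 2*-0.4375 = -0.875 >= -3 -- satisfied.
Step 2: Compute optimal value.
f(x*) = 8*(-0.4375)^2 + 7*(-0.4375) = -1.5313


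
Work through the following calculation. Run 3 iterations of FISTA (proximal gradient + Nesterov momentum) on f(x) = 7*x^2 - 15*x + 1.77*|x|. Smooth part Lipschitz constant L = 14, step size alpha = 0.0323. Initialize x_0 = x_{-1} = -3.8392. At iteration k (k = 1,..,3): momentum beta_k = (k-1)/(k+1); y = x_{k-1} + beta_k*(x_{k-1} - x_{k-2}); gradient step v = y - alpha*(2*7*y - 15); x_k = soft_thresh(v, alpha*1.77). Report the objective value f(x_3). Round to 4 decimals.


FISTA on f(x) = 7*x^2 - 15*x + 1.77*|x|
L = 14, alpha = 0.0323
Iteration 1: beta = 0.0, y = -3.8392 + 0.0*(-3.8392 + 3.8392) = -3.8392
  grad(y) = -68.7488, v = y - alpha*grad = -1.6186
  prox(v) = soft_thresh(-1.6186, 0.0572) = -1.5614
Iteration 2: beta = 0.3333, y = -1.5614 + 0.3333*(-1.5614 + 3.8392) = -0.8022
  grad(y) = -26.2307, v = y - alpha*grad = 0.0451
  prox(v) = soft_thresh(0.0451, 0.0572) = 0.0
Iteration 3: beta = 0.5, y = 0.0 + 0.5*(0.0 + 1.5614) = 0.7807
  grad(y) = -4.0699, v = y - alpha*grad = 0.9122
  prox(v) = soft_thresh(0.9122, 0.0572) = 0.855
f(x_3) = 7*0.855^2 - 15*0.855 + 1.77*|0.855| = -6.1945


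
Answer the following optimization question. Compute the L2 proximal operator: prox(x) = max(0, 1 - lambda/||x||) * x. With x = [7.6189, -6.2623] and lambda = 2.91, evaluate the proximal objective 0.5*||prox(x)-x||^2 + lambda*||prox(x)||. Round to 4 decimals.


Step 1: Compute ||x||.
||x|| = 9.8623
Step 2: Compute scaling factor.
scale = max(0, 1 - 2.91/9.8623) = 0.7049
Step 3: prox(x) = [5.3708, -4.4145]
||prox(x)|| = 6.9523
Step 4: Proximal objective.
0.5*||prox-x||^2 = 4.2341
lambda*||prox|| = 20.2312
Total = 24.4651


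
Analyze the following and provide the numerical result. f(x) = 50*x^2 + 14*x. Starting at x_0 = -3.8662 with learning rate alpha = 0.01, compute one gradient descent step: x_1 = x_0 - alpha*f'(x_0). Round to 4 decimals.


We compute the gradient at x_0 and apply the update.
f'(x) = 100*x + 14
f'(-3.8662) = 100*-3.8662 + 14 = -372.62
x_1 = -3.8662 - 0.01*-372.62 = -0.14


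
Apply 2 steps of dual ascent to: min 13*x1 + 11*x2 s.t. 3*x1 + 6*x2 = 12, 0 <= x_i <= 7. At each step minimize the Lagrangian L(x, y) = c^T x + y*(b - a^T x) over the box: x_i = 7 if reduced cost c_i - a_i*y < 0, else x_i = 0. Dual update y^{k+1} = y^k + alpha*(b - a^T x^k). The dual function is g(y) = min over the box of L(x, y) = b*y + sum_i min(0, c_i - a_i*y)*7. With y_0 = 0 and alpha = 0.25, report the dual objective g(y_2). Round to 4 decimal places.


Dual ascent for LP: min 13*x1 + 11*x2, 3*x1 + 6*x2 = 12, 0 <= x_i <= 7
Step 1: y^k = 0.0, reduced costs: (13.0, 11.0)
  x^k = (0.0, 0.0), subgradient = b - a^T x = 12.0
  y^{k+1} = 0.0 + 0.25*12.0 = 3.0
Step 2: y^k = 3.0, reduced costs: (4.0, -7.0)
  x^k = (0.0, 7.0), subgradient = b - a^T x = -30.0
  y^{k+1} = 3.0 + 0.25*-30.0 = -4.5
Dual objective at y_2 = -4.5: reduced costs (26.5, 38.0), box minimizer x = (0.0, 0.0)
g(y_2) = b*y + (c1 - a1*y)*x1 + (c2 - a2*y)*x2 = 12*(-4.5) + 26.5*0.0 + 38.0*0.0 = -54.0 + 0.0 + 0.0 = -54.0


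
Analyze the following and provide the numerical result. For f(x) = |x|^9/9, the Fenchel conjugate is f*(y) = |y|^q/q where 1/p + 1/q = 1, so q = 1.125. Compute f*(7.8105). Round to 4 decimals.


The conjugate exponent q satisfies 1/p + 1/q = 1.
p = 9, so q = 9/(9 - 1) = 1.125
|y|^q = 7.8105^1.125 = 10.0987
f*(7.8105) = 10.0987 / 1.125 = 8.9766


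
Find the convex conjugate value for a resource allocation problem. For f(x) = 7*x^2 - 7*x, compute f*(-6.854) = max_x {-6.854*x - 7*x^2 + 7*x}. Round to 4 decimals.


f*(y) = sup_x {y*x - a*x^2 - b*x} = sup_x {(y-b)*x - a*x^2}
FOC: (y - b) - 2a*x = 0 => x* = (y - b)/(2a)
x* = (-6.854 + 7)/(2*7) = 0.0104
f*(-6.854) = (y-b)^2/(4a) = (-6.854 + 7)^2/(4*7)
= 0.0213/28 = 0.0008


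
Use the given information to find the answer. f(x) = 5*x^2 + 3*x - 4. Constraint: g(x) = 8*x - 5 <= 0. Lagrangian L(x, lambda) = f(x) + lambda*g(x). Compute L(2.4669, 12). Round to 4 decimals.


Step 1: Evaluate f(x).
f(2.4669) = 5*2.4669^2 + 3*2.4669 - 4 = 33.8287
Step 2: Evaluate g(x).
g(2.4669) = 8*2.4669 - 5 = 14.7352
Step 3: Compute Lagrangian.
L = 33.8287 + 12*14.7352 = 210.6511


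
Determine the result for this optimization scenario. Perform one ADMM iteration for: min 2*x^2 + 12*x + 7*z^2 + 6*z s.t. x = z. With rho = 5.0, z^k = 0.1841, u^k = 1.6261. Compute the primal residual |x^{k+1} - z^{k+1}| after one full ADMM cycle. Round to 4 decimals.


ADMM iteration with rho = 5.0, z^k = 0.1841, u^k = 1.6261
Step 1: x-update.
Minimize 2*x^2 + 12*x + (5.0/2)*(x - 0.1841 + 1.6261)^2
FOC: (2*2 + 5.0)*x = -12 + 5.0*(0.1841 - 1.6261)
x^{k+1} = -2.1344
Step 2: z-update.
Minimize 7*z^2 + 6*z + (5.0/2)*(-2.1344 - z + 1.6261)^2
FOC: (2*7 + 5.0)*z = -6 + 5.0*(-2.1344 + 1.6261)
z^{k+1} = -0.4496
Step 3: u-update.
u^{k+1} = 1.6261 - 2.1344 + 0.4496 = -0.0588
Step 4: Primal residual = |-2.1344 + 0.4496| = 1.6849


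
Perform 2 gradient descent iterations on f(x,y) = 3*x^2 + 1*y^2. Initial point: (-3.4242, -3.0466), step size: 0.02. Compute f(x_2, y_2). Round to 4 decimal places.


Gradient descent on f(x,y) = 3*x^2 + 1*y^2.
Starting point: (-3.4242, -3.0466), alpha = 0.02
Step 1: grad_x = 2*3*-3.4242 = -20.5452, grad_y = 2*1*-3.0466 = -6.0932
  x_1 = -3.4242 - 0.02*-20.5452 = -3.0133
  y_1 = -3.0466 - 0.02*-6.0932 = -2.9247
Step 2: grad_x = 2*3*-3.0133 = -18.0798, grad_y = 2*1*-2.9247 = -5.8495
  x_2 = -3.0133 - 0.02*-18.0798 = -2.6517
  y_2 = -2.9247 - 0.02*-5.8495 = -2.8077
f(-2.6517, -2.8077) = 3*(-2.6517)^2 + 1*(-2.8077)^2 = 28.978


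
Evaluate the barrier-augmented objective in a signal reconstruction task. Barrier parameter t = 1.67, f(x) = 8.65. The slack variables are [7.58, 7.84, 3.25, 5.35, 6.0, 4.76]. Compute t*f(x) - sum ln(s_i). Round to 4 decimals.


Step 1: Compute log-barrier.
ln values: [2.0255, 2.0592, 1.1787, 1.6771, 1.7918, 1.5602]
phi = -(2.0255 + 2.0592 + 1.1787 + 1.6771 + 1.7918 + 1.5602) = -10.2925
Step 2: Compute augmented objective.
t*f(x) = 1.67*8.65 = 14.4455
Total = 14.4455 - 10.2925 = 4.153


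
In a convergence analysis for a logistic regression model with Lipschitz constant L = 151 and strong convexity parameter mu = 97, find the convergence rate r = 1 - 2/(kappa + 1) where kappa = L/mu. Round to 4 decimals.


Step 1: Compute the condition number.
kappa = L/mu = 151/97 = 1.5567
Step 2: Compute the convergence rate.
r = 1 - 2/(kappa + 1) = 1 - 2*mu/(L + mu) = (L - mu)/(L + mu) = 54/248 = 0.2177


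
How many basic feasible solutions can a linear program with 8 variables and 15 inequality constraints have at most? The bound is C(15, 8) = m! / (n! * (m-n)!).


Each vertex corresponds to some choice of n active constraints out of m, so the number of vertices is at most C(m, n) = m! / (n!(m-n)!).
m = 15, n = 8
Numerator: 15 * 14 * 13 * 12 * 11 * 10 * 9 * 8
Denominator: 8! = 40320
C(15, 8) = 6435


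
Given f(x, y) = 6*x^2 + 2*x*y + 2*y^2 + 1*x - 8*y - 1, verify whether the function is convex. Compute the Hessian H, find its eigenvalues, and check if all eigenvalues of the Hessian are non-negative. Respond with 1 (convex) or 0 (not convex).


The Hessian of f(x,y) = 6*x^2 + 2*x*y + 2*y^2 + 1*x - 8*y - 1 is:
H = [[12, 2], [2, 4]]
Trace = 12 + 4 = 16
Determinant = 12*4 - (2)^2 = 44
Discriminant = (16)^2 - 4*44 = 80.0
Eigenvalues: lambda_1 = 3.5279, lambda_2 = 12.4721
The function is convex.

1


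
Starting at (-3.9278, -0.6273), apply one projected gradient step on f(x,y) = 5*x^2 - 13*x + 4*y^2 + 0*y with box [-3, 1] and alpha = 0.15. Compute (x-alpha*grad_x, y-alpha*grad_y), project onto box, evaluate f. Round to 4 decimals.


Step 1: Compute gradient at (-3.9278, -0.6273).
grad_x = 2*5*-3.9278 - 13 = -52.278
grad_y = 2*4*-0.6273 + 0 = -5.0184
Step 2: Gradient step.
x_raw = -3.9278 - 0.15*-52.278 = 3.9139
y_raw = -0.6273 - 0.15*-5.0184 = 0.1255
Step 3: Project onto [-3, 1].
x_proj = clip(3.9139) = 1.0
y_proj = clip(0.1255) = 0.1255
Step 4: Evaluate f.
f(1.0, 0.1255) = -7.937


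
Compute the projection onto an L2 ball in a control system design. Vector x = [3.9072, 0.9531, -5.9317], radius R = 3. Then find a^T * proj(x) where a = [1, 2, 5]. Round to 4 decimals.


Step 1: Compute ||x|| (intermediates to 6 decimals).
||x|| = sqrt(3.9072^2 + 0.9531^2 + (-5.9317)^2) = 7.166567
Step 2: Project.
Since ||x|| > R, scale = R/||x|| = 3/7.166567 = 0.41861, proj(x) = scale * x
proj(x) = [1.635593, 0.398977, -2.483069]
Step 3: Dot product.
a^T * proj(x) = 1*1.635593 + 2*0.398977 + 5*(-2.483069) = -9.9818


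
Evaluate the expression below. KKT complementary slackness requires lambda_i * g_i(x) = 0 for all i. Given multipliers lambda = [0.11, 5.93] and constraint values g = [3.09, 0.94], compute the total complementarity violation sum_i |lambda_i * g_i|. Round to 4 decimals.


KKT complementary slackness check:
lambda_1 * g_1 = 0.11 * 3.09 = 0.3399
lambda_2 * g_2 = 5.93 * 0.94 = 5.5742
Total violation = 0.3399 + 5.5742 = 5.9141


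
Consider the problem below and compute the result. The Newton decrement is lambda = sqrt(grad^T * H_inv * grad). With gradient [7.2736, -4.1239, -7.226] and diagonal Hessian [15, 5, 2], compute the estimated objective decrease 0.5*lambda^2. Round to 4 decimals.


Step 1: H is diagonal, so H^(-1) * g = [0.4849, -0.8248, -3.613].
Step 2: g^T H^(-1) g = sum_i g_i^2 / H_ii
  = (7.2736)^2/15 + (-4.1239)^2/5 + (-7.226)^2/2
  = 3.527 + 3.4013 + 26.1075 = 33.0359
Step 3: Objective decrease = 0.5 * g^T H^(-1) g = 16.5179


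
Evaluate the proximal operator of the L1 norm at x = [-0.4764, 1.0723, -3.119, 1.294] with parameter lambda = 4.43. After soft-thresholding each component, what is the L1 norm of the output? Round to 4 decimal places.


Soft-thresholding with lambda = 4.43:
prox(-0.4764) = sign(-0.4764)*max(|-0.4764| - 4.43, 0) = 0.0
prox(1.0723) = sign(1.0723)*max(|1.0723| - 4.43, 0) = 0.0
prox(-3.119) = sign(-3.119)*max(|-3.119| - 4.43, 0) = 0.0
prox(1.294) = sign(1.294)*max(|1.294| - 4.43, 0) = 0.0
prox(x) = [0.0, 0.0, 0.0, 0.0]
||prox(x)||_1 = 0.0 + 0.0 + 0.0 + 0.0 = 0.0


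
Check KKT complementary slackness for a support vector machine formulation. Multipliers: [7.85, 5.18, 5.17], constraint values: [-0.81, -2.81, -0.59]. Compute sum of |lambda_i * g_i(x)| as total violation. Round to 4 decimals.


KKT complementary slackness check:
lambda_1 * g_1 = 7.85 * -0.81 = -6.3585
lambda_2 * g_2 = 5.18 * -2.81 = -14.5558
lambda_3 * g_3 = 5.17 * -0.59 = -3.0503
Total violation = 6.3585 + 14.5558 + 3.0503 = 23.9646


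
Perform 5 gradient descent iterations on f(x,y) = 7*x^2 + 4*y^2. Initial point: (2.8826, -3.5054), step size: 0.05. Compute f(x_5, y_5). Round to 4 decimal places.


Gradient descent on f(x,y) = 7*x^2 + 4*y^2.
Starting point: (2.8826, -3.5054), alpha = 0.05
Step 1: grad_x = 2*7*2.8826 = 40.3564, grad_y = 2*4*-3.5054 = -28.0432
  x_1 = 2.8826 - 0.05*40.3564 = 0.8648
  y_1 = -3.5054 - 0.05*-28.0432 = -2.1032
Step 2: grad_x = 2*7*0.8648 = 12.1069, grad_y = 2*4*-2.1032 = -16.8259
  x_2 = 0.8648 - 0.05*12.1069 = 0.2594
  y_2 = -2.1032 - 0.05*-16.8259 = -1.2619
Step 3: grad_x = 2*7*0.2594 = 3.6321, grad_y = 2*4*-1.2619 = -10.0956
  x_3 = 0.2594 - 0.05*3.6321 = 0.0778
  y_3 = -1.2619 - 0.05*-10.0956 = -0.7572
Step 4: grad_x = 2*7*0.0778 = 1.0896, grad_y = 2*4*-0.7572 = -6.0573
  x_4 = 0.0778 - 0.05*1.0896 = 0.0233
  y_4 = -0.7572 - 0.05*-6.0573 = -0.4543
Step 5: grad_x = 2*7*0.0233 = 0.3269, grad_y = 2*4*-0.4543 = -3.6344
  x_5 = 0.0233 - 0.05*0.3269 = 0.007
  y_5 = -0.4543 - 0.05*-3.6344 = -0.2726
f(0.007, -0.2726) = 7*0.007^2 + 4*(-0.2726)^2 = 0.2975


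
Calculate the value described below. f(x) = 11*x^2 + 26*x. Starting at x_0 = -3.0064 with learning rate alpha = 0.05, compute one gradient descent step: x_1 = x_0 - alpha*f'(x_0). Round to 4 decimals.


We compute the gradient at x_0 and apply the update.
f'(x) = 22*x + 26
f'(-3.0064) = 22*-3.0064 + 26 = -40.1408
x_1 = -3.0064 - 0.05*-40.1408 = -0.9994


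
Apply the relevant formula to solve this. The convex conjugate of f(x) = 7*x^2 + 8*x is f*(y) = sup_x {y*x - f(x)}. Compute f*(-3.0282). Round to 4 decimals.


f*(y) = sup_x {y*x - a*x^2 - b*x} = sup_x {(y-b)*x - a*x^2}
FOC: (y - b) - 2a*x = 0 => x* = (y - b)/(2a)
x* = (-3.0282 - 8)/(2*7) = -0.7877
f*(-3.0282) = (y-b)^2/(4a) = (-3.0282 - 8)^2/(4*7)
= 121.6212/28 = 4.3436


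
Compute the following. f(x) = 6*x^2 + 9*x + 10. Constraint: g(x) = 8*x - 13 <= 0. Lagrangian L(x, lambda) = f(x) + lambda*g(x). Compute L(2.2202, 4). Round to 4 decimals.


Step 1: Evaluate f(x).
f(2.2202) = 6*2.2202^2 + 9*2.2202 + 10 = 59.5575
Step 2: Evaluate g(x).
g(2.2202) = 8*2.2202 - 13 = 4.7616
Step 3: Compute Lagrangian.
L = 59.5575 + 4*4.7616 = 78.6039


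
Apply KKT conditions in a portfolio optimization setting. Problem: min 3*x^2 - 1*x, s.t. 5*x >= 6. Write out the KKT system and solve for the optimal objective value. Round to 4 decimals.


Step 1: Try lambda = 0 (constraint inactive).
x_unc = 1/(2*3) = 0.1667
Check: 5*0.1667 = 0.8335 < 6 -- violated!
Step 2: Constraint must be active: 5*x = 6
x* = 6/5 = 1.2
lambda = (2*3*1.2 - 1)/5 = 1.24
Step 3: Compute optimal value.
f(x*) = 3*1.2^2 - 1*1.2 = 3.12


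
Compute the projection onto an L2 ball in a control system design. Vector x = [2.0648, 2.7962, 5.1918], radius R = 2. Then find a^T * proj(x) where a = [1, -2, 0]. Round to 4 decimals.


Step 1: Compute ||x|| (intermediates to 6 decimals).
||x|| = sqrt(2.0648^2 + 2.7962^2 + 5.1918^2) = 6.247953
Step 2: Project.
Since ||x|| > R, scale = R/||x|| = 2/6.247953 = 0.320105, proj(x) = scale * x
proj(x) = [0.660953, 0.895078, 1.661921]
Step 3: Dot product.
a^T * proj(x) = 1*0.660953 - 2*0.895078 + 0*1.661921 = -1.1292


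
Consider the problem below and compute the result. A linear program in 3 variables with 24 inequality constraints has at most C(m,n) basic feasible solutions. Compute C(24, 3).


Each vertex corresponds to some choice of n active constraints out of m, so the number of vertices is at most C(m, n) = m! / (n!(m-n)!).
m = 24, n = 3
Numerator: 24 * 23 * 22
Denominator: 3! = 6
C(24, 3) = 2024


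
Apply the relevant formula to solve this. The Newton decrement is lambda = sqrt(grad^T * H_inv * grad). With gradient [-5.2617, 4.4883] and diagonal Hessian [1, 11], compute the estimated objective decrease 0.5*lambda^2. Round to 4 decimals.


Step 1: H is diagonal, so H^(-1) * g = [-5.2617, 0.408].
Step 2: g^T H^(-1) g = sum_i g_i^2 / H_ii
  = (-5.2617)^2/1 + (4.4883)^2/11
  = 27.6855 + 1.8313 = 29.5168
Step 3: Objective decrease = 0.5 * g^T H^(-1) g = 14.7584


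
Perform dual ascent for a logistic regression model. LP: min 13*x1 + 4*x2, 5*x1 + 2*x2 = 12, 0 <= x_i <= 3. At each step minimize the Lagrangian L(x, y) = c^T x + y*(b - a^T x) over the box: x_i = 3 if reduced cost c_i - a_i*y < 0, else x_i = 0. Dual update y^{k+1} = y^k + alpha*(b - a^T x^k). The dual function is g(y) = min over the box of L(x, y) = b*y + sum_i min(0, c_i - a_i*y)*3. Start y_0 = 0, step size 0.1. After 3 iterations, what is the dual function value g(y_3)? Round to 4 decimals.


Dual ascent for LP: min 13*x1 + 4*x2, 5*x1 + 2*x2 = 12, 0 <= x_i <= 3
Step 1: y^k = 0.0, reduced costs: (13.0, 4.0)
  x^k = (0.0, 0.0), subgradient = b - a^T x = 12.0
  y^{k+1} = 0.0 + 0.1*12.0 = 1.2
Step 2: y^k = 1.2, reduced costs: (7.0, 1.6)
  x^k = (0.0, 0.0), subgradient = b - a^T x = 12.0
  y^{k+1} = 1.2 + 0.1*12.0 = 2.4
Step 3: y^k = 2.4, reduced costs: (1.0, -0.8)
  x^k = (0.0, 3.0), subgradient = b - a^T x = 6.0
  y^{k+1} = 2.4 + 0.1*6.0 = 3.0
Dual objective at y_3 = 3.0: reduced costs (-2.0, -2.0), box minimizer x = (3.0, 3.0)
g(y_3) = b*y + (c1 - a1*y)*x1 + (c2 - a2*y)*x2 = 12*3.0 + (-2.0)*3.0 + (-2.0)*3.0 = 36.0 - 6.0 - 6.0 = 24.0


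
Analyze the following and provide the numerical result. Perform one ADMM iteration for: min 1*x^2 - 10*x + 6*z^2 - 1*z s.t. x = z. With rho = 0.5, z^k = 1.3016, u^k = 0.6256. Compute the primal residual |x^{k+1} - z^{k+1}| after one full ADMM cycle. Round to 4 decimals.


ADMM iteration with rho = 0.5, z^k = 1.3016, u^k = 0.6256
Step 1: x-update.
Minimize 1*x^2 - 10*x + (0.5/2)*(x - 1.3016 + 0.6256)^2
FOC: (2*1 + 0.5)*x = 10 + 0.5*(1.3016 - 0.6256)
x^{k+1} = 4.1352
Step 2: z-update.
Minimize 6*z^2 - 1*z + (0.5/2)*(4.1352 - z + 0.6256)^2
FOC: (2*6 + 0.5)*z = 1 + 0.5*(4.1352 + 0.6256)
z^{k+1} = 0.2704
Step 3: u-update.
u^{k+1} = 0.6256 + 4.1352 - 0.2704 = 4.4904
Step 4: Primal residual = |4.1352 - 0.2704| = 3.8648


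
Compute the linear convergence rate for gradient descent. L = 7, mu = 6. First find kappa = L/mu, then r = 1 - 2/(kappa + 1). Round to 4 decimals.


Step 1: Compute the condition number.
kappa = L/mu = 7/6 = 1.1667
Step 2: Compute the convergence rate.
r = 1 - 2/(kappa + 1) = 1 - 2*mu/(L + mu) = (L - mu)/(L + mu) = 1/13 = 0.0769


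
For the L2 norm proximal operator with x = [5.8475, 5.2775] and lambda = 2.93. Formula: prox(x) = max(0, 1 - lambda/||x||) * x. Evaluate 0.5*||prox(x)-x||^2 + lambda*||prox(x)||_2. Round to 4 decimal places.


Step 1: Compute ||x||.
||x|| = 7.8769
Step 2: Compute scaling factor.
scale = max(0, 1 - 2.93/7.8769) = 0.628
Step 3: prox(x) = [3.6724, 3.3144]
||prox(x)|| = 4.9469
Step 4: Proximal objective.
0.5*||prox-x||^2 = 4.2925
lambda*||prox|| = 14.4944
Total = 18.7868


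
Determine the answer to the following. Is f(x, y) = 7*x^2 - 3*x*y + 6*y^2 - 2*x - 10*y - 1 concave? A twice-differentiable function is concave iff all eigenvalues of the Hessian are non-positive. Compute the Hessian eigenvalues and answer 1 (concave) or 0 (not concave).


The Hessian of f(x,y) = 7*x^2 - 3*x*y + 6*y^2 - 2*x - 10*y - 1 is:
H = [[14, -3], [-3, 12]]
Trace = 14 + 12 = 26
Determinant = 14*12 - (-3)^2 = 159
Discriminant = (26)^2 - 4*159 = 40.0
Eigenvalues: lambda_1 = 9.8377, lambda_2 = 16.1623
The function is not concave.

0


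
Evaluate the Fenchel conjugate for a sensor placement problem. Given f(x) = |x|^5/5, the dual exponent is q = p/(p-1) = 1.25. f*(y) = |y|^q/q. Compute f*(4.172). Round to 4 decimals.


The conjugate exponent q satisfies 1/p + 1/q = 1.
p = 5, so q = 5/(5 - 1) = 1.25
|y|^q = 4.172^1.25 = 5.9625
f*(4.172) = 5.9625 / 1.25 = 4.77


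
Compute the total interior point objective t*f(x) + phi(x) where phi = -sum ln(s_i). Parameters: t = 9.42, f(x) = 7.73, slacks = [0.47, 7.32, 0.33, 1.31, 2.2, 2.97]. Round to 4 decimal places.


Step 1: Compute log-barrier.
ln values: [-0.755, 1.9906, -1.1087, 0.27, 0.7885, 1.0886]
phi = -(-0.755 + 1.9906 - 1.1087 + 0.27 + 0.7885 + 1.0886) = -2.274
Step 2: Compute augmented objective.
t*f(x) = 9.42*7.73 = 72.8166
Total = 72.8166 - 2.274 = 70.5426


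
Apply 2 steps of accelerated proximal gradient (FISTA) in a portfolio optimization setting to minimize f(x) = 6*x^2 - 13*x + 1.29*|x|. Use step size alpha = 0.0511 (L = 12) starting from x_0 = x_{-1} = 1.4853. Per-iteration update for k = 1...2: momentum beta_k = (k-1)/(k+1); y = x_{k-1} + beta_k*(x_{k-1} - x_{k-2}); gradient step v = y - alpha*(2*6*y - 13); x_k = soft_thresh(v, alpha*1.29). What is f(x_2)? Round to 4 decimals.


FISTA on f(x) = 6*x^2 - 13*x + 1.29*|x|
L = 12, alpha = 0.0511
Iteration 1: beta = 0.0, y = 1.4853 + 0.0*(1.4853 - 1.4853) = 1.4853
  grad(y) = 4.8236, v = y - alpha*grad = 1.2388
  prox(v) = soft_thresh(1.2388, 0.0659) = 1.1729
Iteration 2: beta = 0.3333, y = 1.1729 + 0.3333*(1.1729 - 1.4853) = 1.0688
  grad(y) = -0.1749, v = y - alpha*grad = 1.0777
  prox(v) = soft_thresh(1.0777, 0.0659) = 1.0118
f(x_2) = 6*1.0118^2 - 13*1.0118 + 1.29*|1.0118| = -5.7058


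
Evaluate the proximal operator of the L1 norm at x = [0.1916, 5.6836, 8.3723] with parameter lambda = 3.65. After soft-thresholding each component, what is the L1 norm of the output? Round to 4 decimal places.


Soft-thresholding with lambda = 3.65:
prox(0.1916) = sign(0.1916)*max(|0.1916| - 3.65, 0) = 0.0
prox(5.6836) = sign(5.6836)*max(|5.6836| - 3.65, 0) = 2.0336
prox(8.3723) = sign(8.3723)*max(|8.3723| - 3.65, 0) = 4.7223
prox(x) = [0.0, 2.0336, 4.7223]
||prox(x)||_1 = 0.0 + 2.0336 + 4.7223 = 6.7559


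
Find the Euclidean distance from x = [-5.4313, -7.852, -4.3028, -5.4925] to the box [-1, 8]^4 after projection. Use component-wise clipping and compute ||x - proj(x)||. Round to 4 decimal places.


Project each component onto [-1, 8].
clip(-5.4313) = -1.0, clip(-7.852) = -1.0, clip(-4.3028) = -1.0, clip(-5.4925) = -1.0
Projection = [-1.0, -1.0, -1.0, -1.0]
Squared diffs: [19.6364, 46.9499, 10.9085, 20.1826]
Distance = sqrt(97.6774) = 9.8832


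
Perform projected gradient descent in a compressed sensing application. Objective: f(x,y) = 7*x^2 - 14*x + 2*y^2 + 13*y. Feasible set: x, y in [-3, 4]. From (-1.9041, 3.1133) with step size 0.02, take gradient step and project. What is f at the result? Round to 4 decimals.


Step 1: Compute gradient at (-1.9041, 3.1133).
grad_x = 2*7*-1.9041 - 14 = -40.6574
grad_y = 2*2*3.1133 + 13 = 25.4532
Step 2: Gradient step.
x_raw = -1.9041 - 0.02*-40.6574 = -1.091
y_raw = 3.1133 - 0.02*25.4532 = 2.6042
Step 3: Project onto [-3, 4].
x_proj = clip(-1.091) = -1.091
y_proj = clip(2.6042) = 2.6042
Step 4: Evaluate f.
f(-1.091, 2.6042) = 71.0237


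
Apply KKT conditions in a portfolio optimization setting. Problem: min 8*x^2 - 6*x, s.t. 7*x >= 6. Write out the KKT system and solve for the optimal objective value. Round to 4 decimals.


Step 1: Try lambda = 0 (constraint inactive).
x_unc = 6/(2*8) = 0.375
Check: 7*0.375 = 2.625 < 6 -- violated!
Step 2: Constraint must be active: 7*x = 6
x* = 6/7 = 0.8571 (rounded; the exact value 6/7 is used below)
lambda = (2*8*(6/7) - 6)/7 = 1.102
Step 3: Compute optimal value.
f(x*) = 8*(6/7)^2 - 6*(6/7) = 0.7347
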